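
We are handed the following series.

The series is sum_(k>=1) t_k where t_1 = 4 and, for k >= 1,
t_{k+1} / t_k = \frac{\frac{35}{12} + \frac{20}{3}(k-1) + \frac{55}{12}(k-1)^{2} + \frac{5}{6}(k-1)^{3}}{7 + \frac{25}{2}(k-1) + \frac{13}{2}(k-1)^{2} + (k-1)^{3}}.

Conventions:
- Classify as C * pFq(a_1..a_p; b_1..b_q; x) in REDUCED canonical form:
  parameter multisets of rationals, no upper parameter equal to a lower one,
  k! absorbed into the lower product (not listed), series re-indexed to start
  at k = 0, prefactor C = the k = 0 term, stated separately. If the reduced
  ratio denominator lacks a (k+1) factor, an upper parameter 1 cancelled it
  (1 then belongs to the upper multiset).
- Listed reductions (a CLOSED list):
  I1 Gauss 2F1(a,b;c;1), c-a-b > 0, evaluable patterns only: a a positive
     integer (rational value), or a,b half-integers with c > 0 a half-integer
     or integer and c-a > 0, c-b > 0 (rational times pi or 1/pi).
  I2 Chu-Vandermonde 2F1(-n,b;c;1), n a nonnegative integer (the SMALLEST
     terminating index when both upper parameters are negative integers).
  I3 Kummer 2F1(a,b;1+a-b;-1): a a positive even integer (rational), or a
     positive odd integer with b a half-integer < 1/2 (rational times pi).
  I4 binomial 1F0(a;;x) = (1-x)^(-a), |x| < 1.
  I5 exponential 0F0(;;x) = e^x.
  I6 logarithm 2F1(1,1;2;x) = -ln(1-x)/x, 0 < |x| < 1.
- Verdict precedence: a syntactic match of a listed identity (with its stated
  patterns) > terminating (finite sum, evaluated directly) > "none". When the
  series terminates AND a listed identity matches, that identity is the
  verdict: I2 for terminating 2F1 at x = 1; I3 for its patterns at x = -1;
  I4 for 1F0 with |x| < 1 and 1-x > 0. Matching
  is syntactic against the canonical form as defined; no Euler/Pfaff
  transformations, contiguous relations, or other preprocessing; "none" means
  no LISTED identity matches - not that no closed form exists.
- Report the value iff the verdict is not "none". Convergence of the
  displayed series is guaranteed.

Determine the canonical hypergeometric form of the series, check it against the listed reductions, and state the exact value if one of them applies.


The tell: from the first term 4: the parameter 7/2 appears in both the upper and lower lists and cancels.
Term ratio: r(k) = \frac{5}{6} * (k+1) (k+1) / [(k+2) (k+1)] - rational; roots negated = parameters, x = \frac{5}{6}, C = 4.

Reduced: x = \frac{5}{6}, 2F1, upper = {1, 1}, lower = {2}, C = 4. Verdict: this is logarithm (I6) (the logarithm: parameters (1,1;2), x = \frac{5}{6}). Exact value: \left(-\frac{24}{5}\right) \cdot \ln\left(\frac{1}{6}\right).


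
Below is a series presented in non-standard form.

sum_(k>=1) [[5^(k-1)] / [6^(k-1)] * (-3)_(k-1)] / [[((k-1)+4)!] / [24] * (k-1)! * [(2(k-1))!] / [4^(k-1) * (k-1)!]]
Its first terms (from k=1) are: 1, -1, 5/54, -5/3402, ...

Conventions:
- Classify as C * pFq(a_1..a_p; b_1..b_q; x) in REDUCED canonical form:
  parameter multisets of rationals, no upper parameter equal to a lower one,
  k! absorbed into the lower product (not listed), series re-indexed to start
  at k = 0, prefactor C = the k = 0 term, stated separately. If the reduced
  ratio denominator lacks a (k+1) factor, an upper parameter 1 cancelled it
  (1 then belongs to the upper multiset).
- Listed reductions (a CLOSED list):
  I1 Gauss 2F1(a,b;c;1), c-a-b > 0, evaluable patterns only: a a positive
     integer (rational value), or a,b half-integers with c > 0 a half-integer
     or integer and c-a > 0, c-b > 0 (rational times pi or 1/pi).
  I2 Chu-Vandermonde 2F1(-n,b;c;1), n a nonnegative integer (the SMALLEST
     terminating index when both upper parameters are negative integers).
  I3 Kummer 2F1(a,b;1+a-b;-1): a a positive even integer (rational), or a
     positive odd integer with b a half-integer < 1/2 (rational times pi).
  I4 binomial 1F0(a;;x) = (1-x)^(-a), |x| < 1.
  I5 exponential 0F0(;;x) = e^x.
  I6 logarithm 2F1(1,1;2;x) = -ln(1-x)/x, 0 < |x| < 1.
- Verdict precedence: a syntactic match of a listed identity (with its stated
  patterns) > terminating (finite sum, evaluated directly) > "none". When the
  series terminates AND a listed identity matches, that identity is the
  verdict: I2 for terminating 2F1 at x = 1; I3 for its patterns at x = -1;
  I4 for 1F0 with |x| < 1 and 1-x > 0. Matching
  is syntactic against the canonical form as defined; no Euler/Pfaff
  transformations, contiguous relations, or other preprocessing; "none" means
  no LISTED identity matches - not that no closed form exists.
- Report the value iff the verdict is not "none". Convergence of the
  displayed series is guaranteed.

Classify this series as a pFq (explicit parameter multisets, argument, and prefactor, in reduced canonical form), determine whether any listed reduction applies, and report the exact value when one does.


The series (x = 5/6) is 1F2: upper {-3}, lower {1/2, 5}, prefactor 1. Verdict: terminating - the sum ends at index 3 because -3 is a negative integer; exact evaluation follows. Exact value: 155/1701.

Key step: with t_0 = 1, the two geometric factors (C = 1, x = 5/6) combine into one argument.
Term ratio: r(k) = (5/6) * (k-3) / [(k+1/2) (k+5) (k+1)] - poly over poly, x = (5/6) from leading terms; C = 1 at k = 0.


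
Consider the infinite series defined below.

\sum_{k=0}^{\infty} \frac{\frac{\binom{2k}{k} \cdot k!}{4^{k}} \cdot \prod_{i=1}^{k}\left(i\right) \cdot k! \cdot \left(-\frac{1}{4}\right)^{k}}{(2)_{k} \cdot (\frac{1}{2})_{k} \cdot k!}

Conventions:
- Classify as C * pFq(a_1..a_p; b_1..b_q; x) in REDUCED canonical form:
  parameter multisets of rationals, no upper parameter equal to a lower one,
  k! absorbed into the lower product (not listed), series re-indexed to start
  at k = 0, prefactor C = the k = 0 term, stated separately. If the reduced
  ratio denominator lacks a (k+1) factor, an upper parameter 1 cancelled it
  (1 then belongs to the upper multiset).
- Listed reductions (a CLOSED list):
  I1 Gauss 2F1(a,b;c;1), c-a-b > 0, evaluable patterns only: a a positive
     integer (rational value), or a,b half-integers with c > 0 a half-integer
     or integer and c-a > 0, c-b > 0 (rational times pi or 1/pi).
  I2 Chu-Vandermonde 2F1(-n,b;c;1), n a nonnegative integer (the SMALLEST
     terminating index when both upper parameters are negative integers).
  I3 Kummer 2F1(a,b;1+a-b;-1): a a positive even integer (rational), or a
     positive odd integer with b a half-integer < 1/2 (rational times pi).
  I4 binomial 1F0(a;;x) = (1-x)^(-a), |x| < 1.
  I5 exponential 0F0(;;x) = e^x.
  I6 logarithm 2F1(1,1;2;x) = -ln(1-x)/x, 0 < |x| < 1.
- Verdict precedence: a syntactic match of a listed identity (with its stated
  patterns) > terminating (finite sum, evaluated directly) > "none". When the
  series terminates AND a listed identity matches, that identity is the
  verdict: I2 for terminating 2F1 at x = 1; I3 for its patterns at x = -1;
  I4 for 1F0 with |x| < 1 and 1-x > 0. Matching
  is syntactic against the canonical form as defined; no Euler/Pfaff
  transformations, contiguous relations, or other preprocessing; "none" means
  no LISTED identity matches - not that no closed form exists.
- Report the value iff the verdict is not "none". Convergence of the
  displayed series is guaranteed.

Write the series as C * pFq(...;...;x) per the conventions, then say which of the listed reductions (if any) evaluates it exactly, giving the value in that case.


The series (x = -\frac{1}{4}) is 2F1: upper {1, 1}, lower {2}, prefactor 1. Verdict: this is the logarithmic series (I6) (the logarithm: parameters (1,1;2), x = -\frac{1}{4}). Hence: 4 \cdot \ln\left(\frac{5}{4}\right).

The tell: t_0 = 1 here, and C(2k,k) (C = 1) equals 4^k (1/2)_k / k!.
Ratio: r(k) = -\frac{1}{4} * (k+1) (k+1) / [(k+2) (k+1)] - rational in k. x = -\frac{1}{4}; t_0 = 1; negate the roots.


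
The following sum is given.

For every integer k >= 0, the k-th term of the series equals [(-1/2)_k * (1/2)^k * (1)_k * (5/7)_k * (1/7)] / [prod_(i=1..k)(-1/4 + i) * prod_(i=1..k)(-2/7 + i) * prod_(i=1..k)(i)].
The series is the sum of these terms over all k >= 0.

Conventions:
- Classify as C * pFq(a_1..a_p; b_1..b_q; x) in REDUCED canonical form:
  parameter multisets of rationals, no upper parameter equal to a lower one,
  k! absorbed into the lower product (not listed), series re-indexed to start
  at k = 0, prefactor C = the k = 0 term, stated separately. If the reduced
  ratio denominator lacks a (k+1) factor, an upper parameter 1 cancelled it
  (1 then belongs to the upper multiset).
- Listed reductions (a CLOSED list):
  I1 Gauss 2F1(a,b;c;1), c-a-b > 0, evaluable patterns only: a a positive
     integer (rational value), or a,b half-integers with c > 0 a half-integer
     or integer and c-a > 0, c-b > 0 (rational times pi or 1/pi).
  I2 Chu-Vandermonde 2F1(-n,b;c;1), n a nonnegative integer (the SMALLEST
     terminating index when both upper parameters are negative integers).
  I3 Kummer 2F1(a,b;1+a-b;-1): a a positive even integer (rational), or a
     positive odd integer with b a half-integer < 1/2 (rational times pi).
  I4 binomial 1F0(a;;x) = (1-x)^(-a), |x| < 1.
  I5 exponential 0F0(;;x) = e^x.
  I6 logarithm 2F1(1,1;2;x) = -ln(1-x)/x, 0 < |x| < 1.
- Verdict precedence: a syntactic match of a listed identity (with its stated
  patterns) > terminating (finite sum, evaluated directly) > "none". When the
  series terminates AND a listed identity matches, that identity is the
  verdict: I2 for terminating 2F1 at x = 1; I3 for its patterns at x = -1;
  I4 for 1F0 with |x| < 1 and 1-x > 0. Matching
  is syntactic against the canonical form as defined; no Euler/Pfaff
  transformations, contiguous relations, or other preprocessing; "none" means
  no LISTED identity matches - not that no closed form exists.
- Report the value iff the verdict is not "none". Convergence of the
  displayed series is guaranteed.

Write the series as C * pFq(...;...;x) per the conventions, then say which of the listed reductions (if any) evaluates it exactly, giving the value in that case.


Prefactor 1/7, argument 1/2: 2F1 with upper {-1/2, 1} over lower {3/4}. Verdict: none - at argument 1/2 the multisets {-1/2, 1} ; {3/4} match no listed identity.

Structural cue: from the first term 1/7: the lower running product (C = 1/7) is a rising factorial.
Term ratio: r(k) = (1/2) * (k-1/2) (k+1) / [(k+3/4) (k+1)] ; factor over Q: parameters, x = (1/2), and C = 1/7.


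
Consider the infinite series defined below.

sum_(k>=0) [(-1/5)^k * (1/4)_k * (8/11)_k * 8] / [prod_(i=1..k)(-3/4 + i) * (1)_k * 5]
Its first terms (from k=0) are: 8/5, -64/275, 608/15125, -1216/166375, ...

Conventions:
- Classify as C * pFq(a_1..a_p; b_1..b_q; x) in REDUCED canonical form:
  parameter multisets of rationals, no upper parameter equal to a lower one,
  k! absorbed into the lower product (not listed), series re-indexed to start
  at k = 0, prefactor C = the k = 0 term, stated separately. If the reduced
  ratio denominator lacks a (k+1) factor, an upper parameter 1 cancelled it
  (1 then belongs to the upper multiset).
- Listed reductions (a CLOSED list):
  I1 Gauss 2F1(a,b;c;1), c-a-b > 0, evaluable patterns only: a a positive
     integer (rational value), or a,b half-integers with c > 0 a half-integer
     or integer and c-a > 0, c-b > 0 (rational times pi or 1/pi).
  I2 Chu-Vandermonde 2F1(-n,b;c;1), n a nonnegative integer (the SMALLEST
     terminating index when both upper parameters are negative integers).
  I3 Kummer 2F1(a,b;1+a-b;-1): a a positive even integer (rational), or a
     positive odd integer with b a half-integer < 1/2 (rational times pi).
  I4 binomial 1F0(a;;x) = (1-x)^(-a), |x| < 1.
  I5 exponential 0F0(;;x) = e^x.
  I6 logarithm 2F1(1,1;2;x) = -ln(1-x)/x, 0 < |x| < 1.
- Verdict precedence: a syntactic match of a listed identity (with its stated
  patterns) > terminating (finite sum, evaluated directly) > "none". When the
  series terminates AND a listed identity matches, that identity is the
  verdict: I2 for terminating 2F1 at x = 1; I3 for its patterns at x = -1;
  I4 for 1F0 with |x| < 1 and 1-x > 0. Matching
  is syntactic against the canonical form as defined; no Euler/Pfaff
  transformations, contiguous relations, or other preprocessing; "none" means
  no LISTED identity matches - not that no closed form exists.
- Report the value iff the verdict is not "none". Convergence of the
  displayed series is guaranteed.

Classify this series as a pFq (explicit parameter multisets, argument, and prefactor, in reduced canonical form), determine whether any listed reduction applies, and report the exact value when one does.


This is 8/5 * 1F0(8/11; -; -1/5) in reduced canonical form. Verdict at x = -1/5: the I4 binomial reduction matches (the 1F0 binomial series: exponent -8/11, x = -1/5). Hence: (8/5) * (6/5)^(-8/11).

Structural cue: t_0 = 8/5 here, and the constant factors (C = 8/5) combine into one prefactor.
Ratio: r(k) = (-1/5) * (k+8/11) / [(k+1)] ; factor over Q: parameters, x = (-1/5), and C = 8/5.


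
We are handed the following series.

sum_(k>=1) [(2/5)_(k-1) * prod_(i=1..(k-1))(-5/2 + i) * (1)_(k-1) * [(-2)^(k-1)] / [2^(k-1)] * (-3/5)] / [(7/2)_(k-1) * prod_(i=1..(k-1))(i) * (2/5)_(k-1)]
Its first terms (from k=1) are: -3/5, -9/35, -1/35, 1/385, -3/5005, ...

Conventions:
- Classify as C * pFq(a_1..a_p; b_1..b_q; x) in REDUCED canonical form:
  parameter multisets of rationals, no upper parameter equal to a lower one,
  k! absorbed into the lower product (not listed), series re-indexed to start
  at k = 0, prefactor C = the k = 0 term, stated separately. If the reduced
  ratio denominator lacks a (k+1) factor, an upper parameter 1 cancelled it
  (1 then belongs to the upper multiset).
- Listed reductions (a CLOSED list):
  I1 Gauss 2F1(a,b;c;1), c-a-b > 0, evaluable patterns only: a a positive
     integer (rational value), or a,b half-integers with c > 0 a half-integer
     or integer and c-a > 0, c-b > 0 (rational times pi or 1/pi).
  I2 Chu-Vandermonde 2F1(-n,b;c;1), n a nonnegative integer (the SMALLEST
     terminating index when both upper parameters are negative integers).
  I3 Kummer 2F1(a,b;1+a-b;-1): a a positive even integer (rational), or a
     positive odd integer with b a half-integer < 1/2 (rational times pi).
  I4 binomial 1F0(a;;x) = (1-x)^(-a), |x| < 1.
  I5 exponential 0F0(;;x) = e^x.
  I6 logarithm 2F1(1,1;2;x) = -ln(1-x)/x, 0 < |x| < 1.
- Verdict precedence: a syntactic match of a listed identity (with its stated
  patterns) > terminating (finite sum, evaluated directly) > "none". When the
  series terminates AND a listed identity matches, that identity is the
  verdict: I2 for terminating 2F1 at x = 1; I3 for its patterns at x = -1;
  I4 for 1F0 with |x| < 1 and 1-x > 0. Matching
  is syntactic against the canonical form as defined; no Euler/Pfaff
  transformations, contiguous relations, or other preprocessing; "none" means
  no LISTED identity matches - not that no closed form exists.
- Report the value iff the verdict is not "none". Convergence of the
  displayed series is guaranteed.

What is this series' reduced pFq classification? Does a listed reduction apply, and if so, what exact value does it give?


Key observation: x = (-1) and the two k-th powers (C = -3/5, x = -1) combine into one argument.
Step ratio: r(k) = (-1) * (k-3/2) (k+1) / [(k+7/2) (k+1)] - rational in k, leading ratio (-1); with t_0 = -3/5, classification follows.

With C = -3/5: the canonical form is 2F1(-3/2, 1; 7/2; -1). Verdict at x = -1: Kummer's theorem (I3) matches (x = -1; c = 7/2 equals 1+a-b for upper {-3/2, 1}: listed pattern). Hence: (-9/32) * pi.


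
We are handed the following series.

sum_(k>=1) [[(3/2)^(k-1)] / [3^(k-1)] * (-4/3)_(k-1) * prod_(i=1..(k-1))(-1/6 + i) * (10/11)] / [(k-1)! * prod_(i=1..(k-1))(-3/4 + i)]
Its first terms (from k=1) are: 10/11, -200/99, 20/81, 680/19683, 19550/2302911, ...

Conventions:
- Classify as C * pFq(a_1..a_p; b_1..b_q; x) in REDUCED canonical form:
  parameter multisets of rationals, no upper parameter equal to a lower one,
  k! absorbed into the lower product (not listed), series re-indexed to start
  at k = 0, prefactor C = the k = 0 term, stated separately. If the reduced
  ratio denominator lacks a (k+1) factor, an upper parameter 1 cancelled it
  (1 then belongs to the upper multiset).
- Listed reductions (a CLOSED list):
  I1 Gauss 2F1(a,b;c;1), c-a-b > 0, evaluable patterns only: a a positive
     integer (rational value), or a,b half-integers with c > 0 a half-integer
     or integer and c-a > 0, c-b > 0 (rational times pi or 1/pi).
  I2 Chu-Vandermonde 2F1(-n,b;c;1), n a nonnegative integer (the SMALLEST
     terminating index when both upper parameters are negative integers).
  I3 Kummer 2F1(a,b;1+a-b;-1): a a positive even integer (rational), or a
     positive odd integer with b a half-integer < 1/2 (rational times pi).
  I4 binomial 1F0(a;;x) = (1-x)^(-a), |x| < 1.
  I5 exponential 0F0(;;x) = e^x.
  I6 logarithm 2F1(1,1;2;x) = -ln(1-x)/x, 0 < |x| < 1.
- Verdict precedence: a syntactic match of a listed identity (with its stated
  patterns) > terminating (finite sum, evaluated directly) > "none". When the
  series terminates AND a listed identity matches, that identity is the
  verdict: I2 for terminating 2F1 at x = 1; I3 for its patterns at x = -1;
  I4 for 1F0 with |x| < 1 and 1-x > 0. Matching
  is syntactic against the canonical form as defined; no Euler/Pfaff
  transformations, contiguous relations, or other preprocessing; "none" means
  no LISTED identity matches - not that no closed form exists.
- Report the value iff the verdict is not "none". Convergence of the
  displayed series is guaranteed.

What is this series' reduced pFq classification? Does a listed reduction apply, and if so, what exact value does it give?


The tell: t_0 = 10/11 here, and the two k-th powers (C = 10/11, x = 1/2) combine into one argument.
Ratio: r(k) = (1/2) * (k-4/3) (k+5/6) / [(k+1/4) (k+1)] - rational; roots negated = parameters, x = (1/2), C = 10/11.

At argument 1/2: a 2F1 with upper {-4/3, 5/6}, lower {1/4}, scaled by C = 10/11. Verdict: no listed reduction: x = 1/2 and upper {-4/3, 5/6} fail every I1-I6 pattern.


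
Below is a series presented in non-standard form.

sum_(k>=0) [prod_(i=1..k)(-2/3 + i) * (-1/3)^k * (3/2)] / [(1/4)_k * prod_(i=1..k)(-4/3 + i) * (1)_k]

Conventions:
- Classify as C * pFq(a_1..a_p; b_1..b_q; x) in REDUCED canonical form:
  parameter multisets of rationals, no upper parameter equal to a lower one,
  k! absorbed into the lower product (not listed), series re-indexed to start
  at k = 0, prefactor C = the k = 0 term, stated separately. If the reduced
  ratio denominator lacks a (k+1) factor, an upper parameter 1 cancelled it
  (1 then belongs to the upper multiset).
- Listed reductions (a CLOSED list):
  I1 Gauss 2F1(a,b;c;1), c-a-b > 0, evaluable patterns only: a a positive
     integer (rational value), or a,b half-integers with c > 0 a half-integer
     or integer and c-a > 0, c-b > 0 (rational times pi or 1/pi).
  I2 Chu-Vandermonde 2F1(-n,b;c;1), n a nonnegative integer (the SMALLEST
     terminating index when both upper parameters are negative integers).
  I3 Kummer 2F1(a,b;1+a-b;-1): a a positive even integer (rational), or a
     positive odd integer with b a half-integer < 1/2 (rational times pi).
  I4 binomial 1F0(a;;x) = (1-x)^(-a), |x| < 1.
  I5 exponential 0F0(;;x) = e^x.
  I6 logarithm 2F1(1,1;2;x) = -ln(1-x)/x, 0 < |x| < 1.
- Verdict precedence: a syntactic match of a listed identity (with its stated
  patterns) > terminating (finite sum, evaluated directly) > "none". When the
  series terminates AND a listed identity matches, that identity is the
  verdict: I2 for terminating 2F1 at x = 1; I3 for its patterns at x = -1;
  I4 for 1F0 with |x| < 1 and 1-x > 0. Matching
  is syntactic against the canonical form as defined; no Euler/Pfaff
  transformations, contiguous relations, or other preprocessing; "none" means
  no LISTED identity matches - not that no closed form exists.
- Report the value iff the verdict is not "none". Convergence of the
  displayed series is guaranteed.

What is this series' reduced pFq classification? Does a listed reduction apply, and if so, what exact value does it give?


The tell: t_0 = 3/2 here, and the lower running product (C = 3/2, x = -1/3) is a rising factorial.
Adjacent-term ratio: r(k) = (-1/3) * (k+1/3) / [(k-1/3) (k+1/4) (k+1)] - rational; roots negated = parameters, x = (-1/3), C = 3/2.

x = -1/3 here; the reduced form reads 1F2, upper {1/3}, lower {-1/3, 1/4}, C = 3/2. Verdict: none. No listed pattern accepts 1F2(1/3; -1/3, 1/4; -1/3).


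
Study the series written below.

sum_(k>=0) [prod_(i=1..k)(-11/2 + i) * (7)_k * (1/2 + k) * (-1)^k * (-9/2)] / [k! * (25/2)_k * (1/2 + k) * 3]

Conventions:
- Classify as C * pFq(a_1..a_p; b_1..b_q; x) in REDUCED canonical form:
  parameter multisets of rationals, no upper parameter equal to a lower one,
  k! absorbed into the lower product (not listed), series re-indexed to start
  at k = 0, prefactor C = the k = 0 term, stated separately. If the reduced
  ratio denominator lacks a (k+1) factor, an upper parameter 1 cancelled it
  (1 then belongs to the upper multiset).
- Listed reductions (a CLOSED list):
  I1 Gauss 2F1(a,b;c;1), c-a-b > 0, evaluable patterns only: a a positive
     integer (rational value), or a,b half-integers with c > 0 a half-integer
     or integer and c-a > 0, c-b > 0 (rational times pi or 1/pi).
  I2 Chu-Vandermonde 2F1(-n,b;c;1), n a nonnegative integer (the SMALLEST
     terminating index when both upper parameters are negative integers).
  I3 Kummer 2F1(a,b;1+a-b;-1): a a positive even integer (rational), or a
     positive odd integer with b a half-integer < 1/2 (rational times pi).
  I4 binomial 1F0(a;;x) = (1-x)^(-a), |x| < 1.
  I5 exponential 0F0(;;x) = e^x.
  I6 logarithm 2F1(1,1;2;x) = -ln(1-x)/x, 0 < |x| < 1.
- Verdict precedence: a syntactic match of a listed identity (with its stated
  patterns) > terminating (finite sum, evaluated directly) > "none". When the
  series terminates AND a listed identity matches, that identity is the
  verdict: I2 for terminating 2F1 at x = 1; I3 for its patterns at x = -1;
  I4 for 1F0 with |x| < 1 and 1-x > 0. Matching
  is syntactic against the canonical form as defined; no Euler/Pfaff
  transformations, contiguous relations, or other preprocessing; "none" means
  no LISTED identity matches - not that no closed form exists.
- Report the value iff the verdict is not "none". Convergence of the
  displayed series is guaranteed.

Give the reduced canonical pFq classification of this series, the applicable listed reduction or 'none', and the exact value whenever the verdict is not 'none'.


x = -1 here; the reduced form reads 2F1, upper {-9/2, 7}, lower {25/2}, C = -3/2. Verdict (x = -1): the Kummer evaluation I3 applies (x = -1; c = 25/2 equals 1+a-b for upper {-9/2, 7}: listed pattern). Hence: (-1003917915/268435456) * pi.

Key step: x = (-1) and striking the common factor k + 1/2 reduces the term (prefactor -3/2).
Step ratio: r(k) = (-1) * (k-9/2) (k+7) / [(k+25/2) (k+1)] - poly over poly, x = (-1) from leading terms; C = -3/2 at k = 0.


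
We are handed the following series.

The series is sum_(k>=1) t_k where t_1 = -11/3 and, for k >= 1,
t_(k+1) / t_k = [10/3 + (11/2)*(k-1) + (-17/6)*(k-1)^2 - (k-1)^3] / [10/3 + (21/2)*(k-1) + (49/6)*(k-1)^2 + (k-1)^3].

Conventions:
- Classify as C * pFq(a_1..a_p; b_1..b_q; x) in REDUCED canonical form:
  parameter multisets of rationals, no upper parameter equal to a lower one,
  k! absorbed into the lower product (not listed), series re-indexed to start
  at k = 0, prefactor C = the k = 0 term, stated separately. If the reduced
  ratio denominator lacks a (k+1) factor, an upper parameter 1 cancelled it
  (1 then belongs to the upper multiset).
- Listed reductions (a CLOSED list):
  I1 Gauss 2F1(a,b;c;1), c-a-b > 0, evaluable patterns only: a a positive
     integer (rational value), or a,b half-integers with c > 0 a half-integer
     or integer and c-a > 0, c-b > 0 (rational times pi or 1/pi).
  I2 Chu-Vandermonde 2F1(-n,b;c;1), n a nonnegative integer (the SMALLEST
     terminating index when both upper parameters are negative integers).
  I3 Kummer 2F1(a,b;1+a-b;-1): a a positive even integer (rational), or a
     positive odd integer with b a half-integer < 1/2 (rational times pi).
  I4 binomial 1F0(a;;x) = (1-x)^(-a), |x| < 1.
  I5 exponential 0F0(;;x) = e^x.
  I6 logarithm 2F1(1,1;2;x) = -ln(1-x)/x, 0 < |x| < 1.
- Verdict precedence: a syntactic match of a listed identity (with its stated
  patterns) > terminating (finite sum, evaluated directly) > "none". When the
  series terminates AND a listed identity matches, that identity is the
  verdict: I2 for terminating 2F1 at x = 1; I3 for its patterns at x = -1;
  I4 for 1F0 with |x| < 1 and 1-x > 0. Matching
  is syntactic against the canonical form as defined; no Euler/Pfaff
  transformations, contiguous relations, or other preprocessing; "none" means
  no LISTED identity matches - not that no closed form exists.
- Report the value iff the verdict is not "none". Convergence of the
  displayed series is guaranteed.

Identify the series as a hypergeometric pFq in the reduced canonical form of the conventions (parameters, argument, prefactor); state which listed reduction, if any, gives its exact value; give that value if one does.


At argument -1: a 2F1 with upper {-5/3, 4}, lower {20/3}, scaled by C = -11/3. Verdict: the Kummer evaluation I3 applies (x = -1; c = 20/3 equals 1+a-b for upper {-5/3, 4}: listed pattern). Its exact value is -1309/162.

First insight: t_0 = -11/3 here, and the expanded ratio factors over Q; C = -11/3, x = -1, roots give parameters.
Term ratio: r(k) = (-1) * (k-5/3) (k+4) / [(k+20/3) (k+1)] - rational; roots negated = parameters, x = (-1), C = -11/3.


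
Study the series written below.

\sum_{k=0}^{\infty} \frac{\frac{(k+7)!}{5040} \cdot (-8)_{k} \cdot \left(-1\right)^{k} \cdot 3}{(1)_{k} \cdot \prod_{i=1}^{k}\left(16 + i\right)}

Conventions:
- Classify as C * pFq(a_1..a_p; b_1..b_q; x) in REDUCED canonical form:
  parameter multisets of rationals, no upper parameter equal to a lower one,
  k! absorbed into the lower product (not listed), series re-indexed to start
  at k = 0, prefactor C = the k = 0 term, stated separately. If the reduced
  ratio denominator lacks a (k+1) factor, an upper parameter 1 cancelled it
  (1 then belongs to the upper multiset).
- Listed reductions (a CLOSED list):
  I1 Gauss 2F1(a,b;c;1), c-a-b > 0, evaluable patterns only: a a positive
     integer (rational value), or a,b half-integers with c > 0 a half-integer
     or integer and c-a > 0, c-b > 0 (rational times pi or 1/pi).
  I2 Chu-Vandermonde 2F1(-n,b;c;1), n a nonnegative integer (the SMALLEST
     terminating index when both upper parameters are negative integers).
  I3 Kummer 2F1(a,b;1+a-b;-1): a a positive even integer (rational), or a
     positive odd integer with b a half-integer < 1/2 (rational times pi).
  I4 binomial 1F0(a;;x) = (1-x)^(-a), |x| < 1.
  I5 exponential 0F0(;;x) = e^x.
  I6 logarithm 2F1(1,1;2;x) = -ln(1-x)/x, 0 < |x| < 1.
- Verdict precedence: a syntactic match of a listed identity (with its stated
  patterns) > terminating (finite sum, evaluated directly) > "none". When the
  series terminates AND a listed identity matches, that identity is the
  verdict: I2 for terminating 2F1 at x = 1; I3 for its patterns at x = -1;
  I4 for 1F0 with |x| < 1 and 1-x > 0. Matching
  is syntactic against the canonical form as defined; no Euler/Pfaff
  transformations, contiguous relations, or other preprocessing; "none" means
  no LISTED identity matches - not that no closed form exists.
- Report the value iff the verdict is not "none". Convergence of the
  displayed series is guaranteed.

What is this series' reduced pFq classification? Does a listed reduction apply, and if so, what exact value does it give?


With C = 3: the canonical form is 2F1(-8, 8; 17; -1). Verdict: Kummer (I3) fires (x = -1; c = 17 equals 1+a-b for upper {-8, 8}: listed pattern). Its exact value is 78.

The tell: x = -1 and (1)_k (prefactor 3) is k! itself.
Adjacent-term ratio: r(k) = -1 * (k-8) (k+8) / [(k+17) (k+1)] ; factor over Q: parameters, x = -1, and C = 3.


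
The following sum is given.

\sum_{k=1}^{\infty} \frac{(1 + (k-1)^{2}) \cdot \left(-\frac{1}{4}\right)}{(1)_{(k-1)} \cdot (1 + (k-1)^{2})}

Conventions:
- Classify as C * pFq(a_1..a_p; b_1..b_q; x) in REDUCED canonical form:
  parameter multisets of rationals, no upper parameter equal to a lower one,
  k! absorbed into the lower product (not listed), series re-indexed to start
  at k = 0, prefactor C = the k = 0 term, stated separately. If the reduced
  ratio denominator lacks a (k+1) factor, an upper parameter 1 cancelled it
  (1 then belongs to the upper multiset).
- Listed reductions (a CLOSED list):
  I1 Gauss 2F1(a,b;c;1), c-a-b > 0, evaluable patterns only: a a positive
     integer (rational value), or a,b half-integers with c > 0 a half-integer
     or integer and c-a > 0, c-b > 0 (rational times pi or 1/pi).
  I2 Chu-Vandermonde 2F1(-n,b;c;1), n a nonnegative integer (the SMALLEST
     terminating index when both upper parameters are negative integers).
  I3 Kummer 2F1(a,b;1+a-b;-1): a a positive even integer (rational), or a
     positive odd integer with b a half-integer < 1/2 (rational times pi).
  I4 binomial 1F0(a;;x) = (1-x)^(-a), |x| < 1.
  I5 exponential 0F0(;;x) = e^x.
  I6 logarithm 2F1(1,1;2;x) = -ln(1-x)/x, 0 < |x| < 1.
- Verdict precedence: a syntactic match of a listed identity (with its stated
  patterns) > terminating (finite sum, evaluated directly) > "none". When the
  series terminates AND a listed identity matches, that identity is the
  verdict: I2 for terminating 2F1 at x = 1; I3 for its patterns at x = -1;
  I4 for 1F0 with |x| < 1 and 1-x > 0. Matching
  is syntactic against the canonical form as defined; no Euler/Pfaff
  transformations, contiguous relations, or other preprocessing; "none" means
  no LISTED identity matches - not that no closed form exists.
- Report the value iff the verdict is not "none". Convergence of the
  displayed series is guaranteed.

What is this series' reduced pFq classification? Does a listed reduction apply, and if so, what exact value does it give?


Prefactor -\frac{1}{4}, argument 1: 0F0 with upper {-} over lower {-}. Verdict (x = 1): the exponential series (I5) applies (the 0F0 exponential series at x = 1). Its exact value is \left(-\frac{1}{4}\right) \cdot e^{1}.

The tell: from the first term -\frac{1}{4}: (1)_k (C = -1/4, x = 1) is k! itself.
Consecutive-term ratio: r(k) = 1 * 1 / [(k+1)] ; factor over Q: parameters, x = 1, and C = -\frac{1}{4}.


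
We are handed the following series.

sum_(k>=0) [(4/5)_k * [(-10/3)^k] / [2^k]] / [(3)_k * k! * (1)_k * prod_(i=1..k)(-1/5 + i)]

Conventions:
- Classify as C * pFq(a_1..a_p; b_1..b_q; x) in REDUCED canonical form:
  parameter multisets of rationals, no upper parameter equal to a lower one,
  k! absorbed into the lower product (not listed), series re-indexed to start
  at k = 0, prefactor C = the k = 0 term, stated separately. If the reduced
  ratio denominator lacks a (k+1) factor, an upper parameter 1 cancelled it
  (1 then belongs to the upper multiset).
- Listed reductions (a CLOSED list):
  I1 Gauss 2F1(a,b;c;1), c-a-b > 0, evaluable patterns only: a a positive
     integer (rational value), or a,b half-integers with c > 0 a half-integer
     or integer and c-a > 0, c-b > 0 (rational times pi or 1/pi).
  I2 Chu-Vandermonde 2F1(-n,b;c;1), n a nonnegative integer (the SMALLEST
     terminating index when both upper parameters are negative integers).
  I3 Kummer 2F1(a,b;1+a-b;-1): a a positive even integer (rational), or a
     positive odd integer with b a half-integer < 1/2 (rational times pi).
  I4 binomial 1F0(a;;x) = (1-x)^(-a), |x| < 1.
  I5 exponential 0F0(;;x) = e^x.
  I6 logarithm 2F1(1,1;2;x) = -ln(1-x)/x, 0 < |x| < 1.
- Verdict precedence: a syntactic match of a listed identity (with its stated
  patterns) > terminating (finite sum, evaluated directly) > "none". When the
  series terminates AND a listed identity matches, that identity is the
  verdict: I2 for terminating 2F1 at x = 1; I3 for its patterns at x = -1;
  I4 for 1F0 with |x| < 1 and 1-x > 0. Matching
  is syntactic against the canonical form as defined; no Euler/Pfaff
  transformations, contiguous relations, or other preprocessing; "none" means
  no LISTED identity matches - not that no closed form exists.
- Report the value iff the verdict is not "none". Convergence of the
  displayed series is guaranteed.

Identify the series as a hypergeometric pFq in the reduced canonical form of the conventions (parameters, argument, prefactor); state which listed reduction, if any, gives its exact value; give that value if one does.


Reduced: x = -5/3, 0F2, upper = {-}, lower = {1, 3}, C = 1. Verdict: no listed reduction: x = -5/3 and upper {-} fail every I1-I6 pattern.

Key observation: x = (-5/3) and the two k-th powers (prefactor 1) combine into one argument.
Adjacent-term ratio: r(k) = (-5/3) * 1 / [(k+1) (k+3) (k+1)] - poly over poly, x = (-5/3) from leading terms; C = 1 at k = 0.


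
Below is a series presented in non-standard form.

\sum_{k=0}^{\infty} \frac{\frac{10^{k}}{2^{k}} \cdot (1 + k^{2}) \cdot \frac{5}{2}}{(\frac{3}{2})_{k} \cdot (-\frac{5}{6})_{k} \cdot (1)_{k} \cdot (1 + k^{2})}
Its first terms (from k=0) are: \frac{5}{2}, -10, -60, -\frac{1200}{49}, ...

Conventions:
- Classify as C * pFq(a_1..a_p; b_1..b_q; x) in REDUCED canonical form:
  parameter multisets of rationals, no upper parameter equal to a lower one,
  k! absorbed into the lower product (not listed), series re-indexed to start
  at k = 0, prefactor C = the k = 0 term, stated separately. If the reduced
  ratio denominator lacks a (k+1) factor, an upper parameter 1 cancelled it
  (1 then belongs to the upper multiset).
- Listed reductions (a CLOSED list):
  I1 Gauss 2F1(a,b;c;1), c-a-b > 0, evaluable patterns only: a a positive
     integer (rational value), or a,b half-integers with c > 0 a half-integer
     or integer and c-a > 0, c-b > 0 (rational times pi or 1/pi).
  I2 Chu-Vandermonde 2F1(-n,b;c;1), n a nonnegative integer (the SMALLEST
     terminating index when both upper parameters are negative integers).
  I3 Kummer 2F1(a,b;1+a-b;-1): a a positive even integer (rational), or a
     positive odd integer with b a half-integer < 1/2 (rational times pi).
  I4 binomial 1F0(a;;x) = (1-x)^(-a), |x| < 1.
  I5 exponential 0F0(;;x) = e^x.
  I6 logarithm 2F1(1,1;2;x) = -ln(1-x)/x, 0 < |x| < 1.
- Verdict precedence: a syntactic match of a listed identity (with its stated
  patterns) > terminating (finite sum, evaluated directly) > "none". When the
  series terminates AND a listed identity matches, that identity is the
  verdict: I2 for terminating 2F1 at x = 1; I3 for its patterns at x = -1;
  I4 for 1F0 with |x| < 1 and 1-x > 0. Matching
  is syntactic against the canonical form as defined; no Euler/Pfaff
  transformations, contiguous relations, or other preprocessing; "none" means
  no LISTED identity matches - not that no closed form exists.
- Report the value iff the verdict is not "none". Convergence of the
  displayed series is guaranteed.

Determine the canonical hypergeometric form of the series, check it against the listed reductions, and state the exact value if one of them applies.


Canonical form: C = \frac{5}{2} times 0F2 with upper {-}, lower {-\frac{5}{6}, \frac{3}{2}}, x = 5. Verdict: none. No listed pattern accepts 0F2(-; -\frac{5}{6}, \frac{3}{2}; 5).

First insight: from the first term \frac{5}{2}: k^2 + 1 divides numerator and denominator alike; prefactor 5/2 after cancelling.
Term ratio: r(k) = 5 * 1 / [(k-\frac{5}{6}) (k+\frac{3}{2}) (k+1)] - rational; roots negated = parameters, x = 5, C = \frac{5}{2}.


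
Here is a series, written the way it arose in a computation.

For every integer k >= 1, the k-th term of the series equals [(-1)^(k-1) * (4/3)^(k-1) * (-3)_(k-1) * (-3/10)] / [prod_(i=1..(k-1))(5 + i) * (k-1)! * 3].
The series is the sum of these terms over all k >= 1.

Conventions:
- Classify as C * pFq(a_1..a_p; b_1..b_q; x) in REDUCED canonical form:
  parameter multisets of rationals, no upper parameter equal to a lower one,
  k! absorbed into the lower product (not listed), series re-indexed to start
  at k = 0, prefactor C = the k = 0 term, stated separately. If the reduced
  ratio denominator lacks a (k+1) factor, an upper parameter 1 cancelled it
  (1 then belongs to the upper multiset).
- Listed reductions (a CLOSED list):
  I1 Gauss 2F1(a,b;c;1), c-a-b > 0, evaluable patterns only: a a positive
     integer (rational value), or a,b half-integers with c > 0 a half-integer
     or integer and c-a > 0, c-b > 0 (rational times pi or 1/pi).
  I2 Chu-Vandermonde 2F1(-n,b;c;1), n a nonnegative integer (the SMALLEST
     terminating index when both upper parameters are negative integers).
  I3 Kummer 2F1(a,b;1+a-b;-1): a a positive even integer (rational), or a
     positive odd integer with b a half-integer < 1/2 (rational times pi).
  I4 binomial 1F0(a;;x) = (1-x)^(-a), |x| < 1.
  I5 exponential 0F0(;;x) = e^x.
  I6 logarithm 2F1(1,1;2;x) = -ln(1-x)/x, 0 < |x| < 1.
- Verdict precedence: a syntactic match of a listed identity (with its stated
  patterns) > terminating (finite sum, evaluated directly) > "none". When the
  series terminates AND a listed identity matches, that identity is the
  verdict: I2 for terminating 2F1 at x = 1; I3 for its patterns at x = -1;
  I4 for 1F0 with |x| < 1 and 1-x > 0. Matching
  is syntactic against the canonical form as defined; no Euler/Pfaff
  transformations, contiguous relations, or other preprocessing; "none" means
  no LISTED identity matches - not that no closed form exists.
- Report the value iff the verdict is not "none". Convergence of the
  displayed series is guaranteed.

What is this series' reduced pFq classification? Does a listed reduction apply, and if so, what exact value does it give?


x = -4/3 here; the reduced form reads 1F1, upper {-3}, lower {6}, C = -1/10. Verdict: terminating. With -3 upstairs the series is a 4-term polynomial sum; evaluated term by term. Its exact value is -1021/5670.

The tell: x = (-4/3) and the lower running product (C = -1/10, x = -4/3) is a rising factorial.
Consecutive-term ratio: r(k) = (-4/3) * (k-3) / [(k+6) (k+1)] - rational; roots negated = parameters, x = (-4/3), C = -1/10.


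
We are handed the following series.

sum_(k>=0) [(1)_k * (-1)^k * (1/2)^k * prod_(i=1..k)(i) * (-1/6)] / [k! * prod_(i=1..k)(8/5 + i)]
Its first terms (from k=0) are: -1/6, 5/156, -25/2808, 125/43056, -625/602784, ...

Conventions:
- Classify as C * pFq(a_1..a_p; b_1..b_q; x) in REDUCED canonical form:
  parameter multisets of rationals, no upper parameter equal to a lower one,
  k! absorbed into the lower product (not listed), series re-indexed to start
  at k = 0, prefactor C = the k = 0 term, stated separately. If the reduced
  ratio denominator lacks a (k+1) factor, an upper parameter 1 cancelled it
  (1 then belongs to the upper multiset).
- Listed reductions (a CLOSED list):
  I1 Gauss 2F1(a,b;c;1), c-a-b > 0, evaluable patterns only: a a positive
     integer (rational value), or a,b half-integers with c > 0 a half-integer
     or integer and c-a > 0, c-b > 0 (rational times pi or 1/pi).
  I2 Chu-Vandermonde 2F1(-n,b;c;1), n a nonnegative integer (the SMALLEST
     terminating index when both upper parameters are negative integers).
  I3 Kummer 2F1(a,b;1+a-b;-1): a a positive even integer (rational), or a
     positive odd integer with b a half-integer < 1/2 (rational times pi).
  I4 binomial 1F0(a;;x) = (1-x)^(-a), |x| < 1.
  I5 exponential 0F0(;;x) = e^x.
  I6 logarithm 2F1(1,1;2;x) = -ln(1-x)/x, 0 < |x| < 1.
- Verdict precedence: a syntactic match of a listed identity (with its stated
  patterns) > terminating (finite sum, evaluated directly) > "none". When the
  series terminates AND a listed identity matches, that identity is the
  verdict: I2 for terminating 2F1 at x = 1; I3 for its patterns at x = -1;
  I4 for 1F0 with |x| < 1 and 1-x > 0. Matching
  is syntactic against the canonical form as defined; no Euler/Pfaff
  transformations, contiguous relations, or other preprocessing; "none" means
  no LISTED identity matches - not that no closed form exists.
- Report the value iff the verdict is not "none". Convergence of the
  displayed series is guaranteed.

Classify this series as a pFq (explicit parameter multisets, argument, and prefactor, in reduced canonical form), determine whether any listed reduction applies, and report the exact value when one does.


x = -1/2 here; the reduced form reads 2F1, upper {1, 1}, lower {13/5}, C = -1/6. Verdict: none (x = -1/2): each listed identity misses the multisets {1, 1} ; {13/5}.

Structural cue: with t_0 = -1/6, the running product (C = -1/6, x = -1/2) telescopes to a rising factorial.
Consecutive-term ratio: r(k) = (-1/2) * (k+1) (k+1) / [(k+13/5) (k+1)] ; factor over Q: parameters, x = (-1/2), and C = -1/6.
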